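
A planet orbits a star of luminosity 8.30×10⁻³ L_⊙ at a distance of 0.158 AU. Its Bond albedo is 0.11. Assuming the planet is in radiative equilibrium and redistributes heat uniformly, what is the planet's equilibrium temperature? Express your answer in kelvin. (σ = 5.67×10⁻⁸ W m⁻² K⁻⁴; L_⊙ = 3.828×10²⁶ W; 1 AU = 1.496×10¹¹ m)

d = 0.158 AU = 2.36×10¹⁰ m.
L = 8.30×10⁻³ × 3.828×10²⁶ = 3.18×10²⁴ W.
Flux: S = L/(4πd²) = 3.18×10²⁴/(4π×(2.36×10¹⁰)²) = 453 W m⁻².
Energy balance: absorbed = emitted ⇒ πR²·S(1−A) = 4πR²·σT_eq⁴, so T_eq⁴ = S(1−A)/(4σ).
T_eq = [453 × 0.89 / (4 × 5.67×10⁻⁸)]^(1/4) = (1.78×10⁹)^(1/4) = 205 K.

T_eq ≈ 205 K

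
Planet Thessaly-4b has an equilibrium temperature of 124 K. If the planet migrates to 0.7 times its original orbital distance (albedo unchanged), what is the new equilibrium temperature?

T_eq ≈ 148 K

T_eq ∝ L^(1/4) · d^(−1/2).
T′ = 124 / 0.7^(1/2) = 148 K.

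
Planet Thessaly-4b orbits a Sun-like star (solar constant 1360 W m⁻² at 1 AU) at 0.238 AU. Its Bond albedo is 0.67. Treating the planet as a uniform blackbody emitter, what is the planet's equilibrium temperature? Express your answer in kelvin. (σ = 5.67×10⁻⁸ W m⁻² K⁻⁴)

Flux at 0.238 AU: S = 1360/0.238² = 2.40×10⁴ W m⁻².
Energy balance: absorbed = emitted ⇒ πR²·S(1−A) = 4πR²·σT_eq⁴, so T_eq⁴ = S(1−A)/(4σ).
T_eq = [2.40×10⁴ × 0.33 / (4 × 5.67×10⁻⁸)]^(1/4) = (3.49×10¹⁰)^(1/4) = 432 K.

T_eq ≈ 432 K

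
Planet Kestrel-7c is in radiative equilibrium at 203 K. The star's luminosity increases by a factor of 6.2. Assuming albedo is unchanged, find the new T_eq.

T_eq ∝ L^(1/4) · d^(−1/2).
T′ = 203 × 6.2^(1/4) = 320 K.

T_eq ≈ 320 K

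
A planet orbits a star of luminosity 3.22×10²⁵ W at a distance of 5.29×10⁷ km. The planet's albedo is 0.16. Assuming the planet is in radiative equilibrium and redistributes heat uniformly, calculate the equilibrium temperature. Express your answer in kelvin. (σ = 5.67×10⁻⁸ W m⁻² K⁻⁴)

d = 5.29×10⁷ km = 5.29×10¹⁰ m.
Flux: S = L/(4πd²) = 3.22×10²⁵/(4π×(5.29×10¹⁰)²) = 916 W m⁻².
Energy balance: absorbed = emitted ⇒ πR²·S(1−A) = 4πR²·σT_eq⁴, so T_eq⁴ = S(1−A)/(4σ).
T_eq = [916 × 0.84 / (4 × 5.67×10⁻⁸)]^(1/4) = (3.39×10⁹)^(1/4) = 241 K.

T_eq ≈ 241 K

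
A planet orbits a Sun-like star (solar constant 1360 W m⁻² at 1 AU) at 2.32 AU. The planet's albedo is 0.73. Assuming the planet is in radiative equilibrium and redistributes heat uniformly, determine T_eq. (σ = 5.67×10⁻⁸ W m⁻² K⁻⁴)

Flux at 2.32 AU: S = 1360/2.32² = 253 W m⁻².
Energy balance: absorbed = emitted ⇒ πR²·S(1−A) = 4πR²·σT_eq⁴, so T_eq⁴ = S(1−A)/(4σ).
T_eq = [253 × 0.27 / (4 × 5.67×10⁻⁸)]^(1/4) = (3.01×10⁸)^(1/4) = 132 K.

T_eq ≈ 132 K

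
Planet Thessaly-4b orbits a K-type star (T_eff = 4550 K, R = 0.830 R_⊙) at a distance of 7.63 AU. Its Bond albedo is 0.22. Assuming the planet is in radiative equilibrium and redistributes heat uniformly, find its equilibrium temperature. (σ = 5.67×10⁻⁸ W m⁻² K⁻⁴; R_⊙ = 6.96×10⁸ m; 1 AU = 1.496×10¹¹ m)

T_eq ≈ 68.0 K

R_⋆ = 0.830 × 6.96×10⁸ = 5.78×10⁸ m.
d = 7.63 AU = 1.14×10¹² m.
L = 4πR_⋆²σT_⋆⁴ = 4π(5.78×10⁸)² × 5.67×10⁻⁸ × (4550)⁴ = 1.02×10²⁶ W.
S = L/(4πd²) = 6.22 W m⁻².
Energy balance: absorbed = emitted ⇒ πR²·S(1−A) = 4πR²·σT_eq⁴, so T_eq⁴ = S(1−A)/(4σ).
T_eq = [6.22 × 0.78 / (4 × 5.67×10⁻⁸)]^(1/4) = (2.14×10⁷)^(1/4) = 68.0 K.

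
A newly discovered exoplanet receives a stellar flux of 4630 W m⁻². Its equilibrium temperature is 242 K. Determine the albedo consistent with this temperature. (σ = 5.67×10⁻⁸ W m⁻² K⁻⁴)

A ≈ 0.83

From T_eq⁴ = S(1−A)/(4σ): 1−A = 4σT_eq⁴/S.
1−A = 4 × 5.67×10⁻⁸ × (242)⁴ / 4630 = 0.168.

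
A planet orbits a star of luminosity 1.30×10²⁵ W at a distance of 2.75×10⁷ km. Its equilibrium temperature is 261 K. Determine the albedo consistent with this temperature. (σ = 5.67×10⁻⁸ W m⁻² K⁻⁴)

A ≈ 0.23

d = 2.75×10⁷ km = 2.75×10¹⁰ m.
Flux: S = L/(4πd²) = 1.30×10²⁵/(4π×(2.75×10¹⁰)²) = 1370 W m⁻².
From T_eq⁴ = S(1−A)/(4σ): 1−A = 4σT_eq⁴/S.
1−A = 4 × 5.67×10⁻⁸ × (261)⁴ / 1370 = 0.769.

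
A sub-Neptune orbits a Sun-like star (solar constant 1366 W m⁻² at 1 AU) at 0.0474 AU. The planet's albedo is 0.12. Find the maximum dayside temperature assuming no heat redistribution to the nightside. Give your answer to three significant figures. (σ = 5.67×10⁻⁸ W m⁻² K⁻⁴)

T_ss ≈ 1750 K

Flux at 0.0474 AU: S = 1366/0.0474² = 6.08×10⁵ W m⁻².
With no redistribution each surface element balances locally: S(1−A) = σT⁴.
T = [6.08×10⁵ × 0.88 / 5.67×10⁻⁸]^(1/4) = (9.44×10¹²)^(1/4) = 1750 K.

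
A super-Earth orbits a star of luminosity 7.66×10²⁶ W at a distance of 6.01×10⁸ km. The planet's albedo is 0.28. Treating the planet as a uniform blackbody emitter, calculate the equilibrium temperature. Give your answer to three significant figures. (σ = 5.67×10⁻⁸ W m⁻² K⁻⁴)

d = 6.01×10⁸ km = 6.01×10¹¹ m.
Flux: S = L/(4πd²) = 7.66×10²⁶/(4π×(6.01×10¹¹)²) = 169 W m⁻².
Energy balance: absorbed = emitted ⇒ πR²·S(1−A) = 4πR²·σT_eq⁴, so T_eq⁴ = S(1−A)/(4σ).
T_eq = [169 × 0.72 / (4 × 5.67×10⁻⁸)]^(1/4) = (5.36×10⁸)^(1/4) = 152 K.

T_eq ≈ 152 K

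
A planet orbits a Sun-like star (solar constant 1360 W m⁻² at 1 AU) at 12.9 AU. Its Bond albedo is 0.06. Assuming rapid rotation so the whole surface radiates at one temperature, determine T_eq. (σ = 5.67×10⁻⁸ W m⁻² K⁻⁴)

Flux at 12.9 AU: S = 1360/12.9² = 8.17 W m⁻².
Energy balance: absorbed = emitted ⇒ πR²·S(1−A) = 4πR²·σT_eq⁴, so T_eq⁴ = S(1−A)/(4σ).
T_eq = [8.17 × 0.94 / (4 × 5.67×10⁻⁸)]^(1/4) = (3.39×10⁷)^(1/4) = 76.3 K.

T_eq ≈ 76.3 K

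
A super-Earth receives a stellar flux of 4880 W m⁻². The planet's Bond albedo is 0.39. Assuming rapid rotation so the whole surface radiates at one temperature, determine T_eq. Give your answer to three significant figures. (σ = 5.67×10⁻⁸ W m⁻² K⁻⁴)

T_eq ≈ 338 K

Energy balance: absorbed = emitted ⇒ πR²·S(1−A) = 4πR²·σT_eq⁴, so T_eq⁴ = S(1−A)/(4σ).
T_eq = [4880 × 0.61 / (4 × 5.67×10⁻⁸)]^(1/4) = (1.31×10¹⁰)^(1/4) = 338 K.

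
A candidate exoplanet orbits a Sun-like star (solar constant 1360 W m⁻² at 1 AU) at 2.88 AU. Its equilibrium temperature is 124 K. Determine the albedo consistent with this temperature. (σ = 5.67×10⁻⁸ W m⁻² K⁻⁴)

Flux at 2.88 AU: S = 1360/2.88² = 164 W m⁻².
From T_eq⁴ = S(1−A)/(4σ): 1−A = 4σT_eq⁴/S.
1−A = 4 × 5.67×10⁻⁸ × (124)⁴ / 164 = 0.327.

A ≈ 0.67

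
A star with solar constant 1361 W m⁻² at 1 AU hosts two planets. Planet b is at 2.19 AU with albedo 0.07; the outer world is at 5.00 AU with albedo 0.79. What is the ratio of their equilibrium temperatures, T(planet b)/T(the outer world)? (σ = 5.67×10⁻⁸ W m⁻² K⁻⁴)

T_eq = [S₀(1−A)/(4σd²)]^(1/4), so T ∝ (1−A)^(1/4) / √d.
T₁ = [1361×0.93/(4×5.67×10⁻⁸×2.19²)]^(1/4) = 184.69 K.
T₂ = [1361×0.21/(4×5.67×10⁻⁸×5.00²)]^(1/4) = 84.26 K.

T₁/T₂ ≈ 2.192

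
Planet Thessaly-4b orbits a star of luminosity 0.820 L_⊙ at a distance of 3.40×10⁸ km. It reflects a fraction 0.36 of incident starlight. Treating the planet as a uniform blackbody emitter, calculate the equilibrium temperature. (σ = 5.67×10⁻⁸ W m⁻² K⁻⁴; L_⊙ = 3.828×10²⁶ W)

d = 3.40×10⁸ km = 3.40×10¹¹ m.
L = 0.820 × 3.828×10²⁶ = 3.14×10²⁶ W.
Flux: S = L/(4πd²) = 3.14×10²⁶/(4π×(3.40×10¹¹)²) = 216 W m⁻².
Energy balance: absorbed = emitted ⇒ πR²·S(1−A) = 4πR²·σT_eq⁴, so T_eq⁴ = S(1−A)/(4σ).
T_eq = [216 × 0.64 / (4 × 5.67×10⁻⁸)]^(1/4) = (6.10×10⁸)^(1/4) = 157 K.

T_eq ≈ 157 K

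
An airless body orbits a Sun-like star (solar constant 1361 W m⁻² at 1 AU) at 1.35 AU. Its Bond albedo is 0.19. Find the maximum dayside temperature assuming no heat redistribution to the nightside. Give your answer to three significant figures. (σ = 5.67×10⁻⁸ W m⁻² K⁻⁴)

Flux at 1.35 AU: S = 1361/1.35² = 747 W m⁻².
With no redistribution each surface element balances locally: S(1−A) = σT⁴.
T = [747 × 0.81 / 5.67×10⁻⁸]^(1/4) = (1.07×10¹⁰)^(1/4) = 321 K.

T_ss ≈ 321 K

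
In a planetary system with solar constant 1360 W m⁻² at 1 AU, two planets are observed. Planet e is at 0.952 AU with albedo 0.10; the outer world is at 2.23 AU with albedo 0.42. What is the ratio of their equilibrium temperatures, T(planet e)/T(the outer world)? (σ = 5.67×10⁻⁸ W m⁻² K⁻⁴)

T_eq = [S₀(1−A)/(4σd²)]^(1/4), so T ∝ (1−A)^(1/4) / √d.
T₁ = [1360×0.90/(4×5.67×10⁻⁸×0.952²)]^(1/4) = 277.79 K.
T₂ = [1360×0.58/(4×5.67×10⁻⁸×2.23²)]^(1/4) = 162.62 K.

T₁/T₂ ≈ 1.708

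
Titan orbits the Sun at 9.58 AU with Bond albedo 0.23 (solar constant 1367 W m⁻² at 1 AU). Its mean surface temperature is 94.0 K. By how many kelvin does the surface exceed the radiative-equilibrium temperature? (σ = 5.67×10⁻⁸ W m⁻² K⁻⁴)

S = 1367/9.58² = 14.89 W m⁻².
T_eq = [S(1−A)/(4σ)]^(1/4) = [14.89×0.77/(4×5.67×10⁻⁸)]^(1/4) = 84.3 K.
ΔT = T_surf − T_eq = 94 − 84.3.

ΔT ≈ 9.7 K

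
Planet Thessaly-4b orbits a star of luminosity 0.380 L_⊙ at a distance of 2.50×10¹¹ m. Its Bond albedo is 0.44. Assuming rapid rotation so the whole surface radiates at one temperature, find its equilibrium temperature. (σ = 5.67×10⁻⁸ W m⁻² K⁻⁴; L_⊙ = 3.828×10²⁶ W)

T_eq ≈ 146 K

L = 0.380 × 3.828×10²⁶ = 1.45×10²⁶ W.
Flux: S = L/(4πd²) = 1.45×10²⁶/(4π×(2.50×10¹¹)²) = 185 W m⁻².
Energy balance: absorbed = emitted ⇒ πR²·S(1−A) = 4πR²·σT_eq⁴, so T_eq⁴ = S(1−A)/(4σ).
T_eq = [185 × 0.56 / (4 × 5.67×10⁻⁸)]^(1/4) = (4.57×10⁸)^(1/4) = 146 K.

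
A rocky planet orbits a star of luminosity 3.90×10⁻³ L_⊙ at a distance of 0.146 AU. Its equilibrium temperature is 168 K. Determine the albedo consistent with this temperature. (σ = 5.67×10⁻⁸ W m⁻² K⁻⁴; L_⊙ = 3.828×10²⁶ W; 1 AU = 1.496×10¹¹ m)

d = 0.146 AU = 2.18×10¹⁰ m.
L = 3.90×10⁻³ × 3.828×10²⁶ = 1.49×10²⁴ W.
Flux: S = L/(4πd²) = 1.49×10²⁴/(4π×(2.18×10¹⁰)²) = 249 W m⁻².
From T_eq⁴ = S(1−A)/(4σ): 1−A = 4σT_eq⁴/S.
1−A = 4 × 5.67×10⁻⁸ × (168)⁴ / 249 = 0.725.

A ≈ 0.27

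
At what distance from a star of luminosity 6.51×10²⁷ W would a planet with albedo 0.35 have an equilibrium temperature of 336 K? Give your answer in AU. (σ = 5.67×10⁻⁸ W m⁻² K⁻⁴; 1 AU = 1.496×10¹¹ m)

From T_eq⁴ = L(1−A)/(16πσd²): d = √[L(1−A)/(16πσT_eq⁴)].
d = √[6.51×10²⁷ × 0.65 / (16π × 5.67×10⁻⁸ × (336)⁴)] = 3.41×10¹¹ m = 2.28 AU.

d ≈ 2.28 AU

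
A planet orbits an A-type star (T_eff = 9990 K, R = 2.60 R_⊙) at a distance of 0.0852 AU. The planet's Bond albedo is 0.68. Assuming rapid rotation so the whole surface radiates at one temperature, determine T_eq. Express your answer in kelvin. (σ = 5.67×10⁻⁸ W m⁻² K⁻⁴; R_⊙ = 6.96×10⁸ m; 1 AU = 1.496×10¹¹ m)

R_⋆ = 2.60 × 6.96×10⁸ = 1.81×10⁹ m.
d = 0.0852 AU = 1.27×10¹⁰ m.
L = 4πR_⋆²σT_⋆⁴ = 4π(1.81×10⁹)² × 5.67×10⁻⁸ × (9990)⁴ = 2.32×10²⁸ W.
S = L/(4πd²) = 1.14×10⁷ W m⁻².
Energy balance: absorbed = emitted ⇒ πR²·S(1−A) = 4πR²·σT_eq⁴, so T_eq⁴ = S(1−A)/(4σ).
T_eq = [1.14×10⁷ × 0.32 / (4 × 5.67×10⁻⁸)]^(1/4) = (1.61×10¹³)^(1/4) = 2000 K.

T_eq ≈ 2000 K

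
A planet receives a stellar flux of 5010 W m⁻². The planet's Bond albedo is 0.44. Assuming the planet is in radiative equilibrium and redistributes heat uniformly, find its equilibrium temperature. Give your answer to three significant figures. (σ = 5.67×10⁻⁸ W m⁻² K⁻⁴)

Energy balance: absorbed = emitted ⇒ πR²·S(1−A) = 4πR²·σT_eq⁴, so T_eq⁴ = S(1−A)/(4σ).
T_eq = [5010 × 0.56 / (4 × 5.67×10⁻⁸)]^(1/4) = (1.24×10¹⁰)^(1/4) = 333 K.

T_eq ≈ 333 K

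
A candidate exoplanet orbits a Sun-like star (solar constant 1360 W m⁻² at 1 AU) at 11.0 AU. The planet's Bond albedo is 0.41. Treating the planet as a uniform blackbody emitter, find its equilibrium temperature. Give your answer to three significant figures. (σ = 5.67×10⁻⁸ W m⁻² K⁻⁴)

Flux at 11.0 AU: S = 1360/11.0² = 11.2 W m⁻².
Energy balance: absorbed = emitted ⇒ πR²·S(1−A) = 4πR²·σT_eq⁴, so T_eq⁴ = S(1−A)/(4σ).
T_eq = [11.2 × 0.59 / (4 × 5.67×10⁻⁸)]^(1/4) = (2.92×10⁷)^(1/4) = 73.5 K.

T_eq ≈ 73.5 K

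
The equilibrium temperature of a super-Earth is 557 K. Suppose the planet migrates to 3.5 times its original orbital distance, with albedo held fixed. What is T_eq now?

T_eq ∝ L^(1/4) · d^(−1/2).
T′ = 557 / 3.5^(1/2) = 298 K.

T_eq ≈ 298 K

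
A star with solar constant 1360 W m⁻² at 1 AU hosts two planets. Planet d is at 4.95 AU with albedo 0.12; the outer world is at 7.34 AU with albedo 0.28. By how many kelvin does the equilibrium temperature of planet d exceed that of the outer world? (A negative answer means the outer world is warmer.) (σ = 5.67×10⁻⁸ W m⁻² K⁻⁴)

ΔT ≈ 26.5 K

T_eq = [S₀(1−A)/(4σd²)]^(1/4), so T ∝ (1−A)^(1/4) / √d.
T₁ = [1360×0.88/(4×5.67×10⁻⁸×4.95²)]^(1/4) = 121.14 K.
T₂ = [1360×0.72/(4×5.67×10⁻⁸×7.34²)]^(1/4) = 94.61 K.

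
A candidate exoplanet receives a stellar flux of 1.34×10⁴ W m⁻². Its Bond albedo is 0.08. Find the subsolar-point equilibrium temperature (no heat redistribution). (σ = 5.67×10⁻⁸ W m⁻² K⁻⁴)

T_ss ≈ 683 K

At the subsolar point the surface absorbs S(1−A) and emits σT⁴ per unit area — no factor of 4, since only the local patch is in balance.
T = [1.34×10⁴ × 0.92 / 5.67×10⁻⁸]^(1/4) = (2.17×10¹¹)^(1/4) = 683 K.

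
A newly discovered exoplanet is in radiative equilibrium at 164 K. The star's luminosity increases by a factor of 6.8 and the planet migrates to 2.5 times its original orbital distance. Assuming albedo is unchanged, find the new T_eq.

T_eq ≈ 167 K

T_eq ∝ L^(1/4) · d^(−1/2).
T′ = 164 × 6.8^(1/4) / 2.5^(1/2) = 167 K.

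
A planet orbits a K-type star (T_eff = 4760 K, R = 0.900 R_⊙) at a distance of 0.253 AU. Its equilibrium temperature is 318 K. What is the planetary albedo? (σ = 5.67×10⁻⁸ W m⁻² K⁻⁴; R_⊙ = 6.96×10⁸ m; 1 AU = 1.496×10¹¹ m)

A ≈ 0.71

R_⋆ = 0.900 × 6.96×10⁸ = 6.26×10⁸ m.
d = 0.253 AU = 3.78×10¹⁰ m.
L = 4πR_⋆²σT_⋆⁴ = 4π(6.26×10⁸)² × 5.67×10⁻⁸ × (4760)⁴ = 1.44×10²⁶ W.
S = L/(4πd²) = 7970 W m⁻².
From T_eq⁴ = S(1−A)/(4σ): 1−A = 4σT_eq⁴/S.
1−A = 4 × 5.67×10⁻⁸ × (318)⁴ / 7970 = 0.291.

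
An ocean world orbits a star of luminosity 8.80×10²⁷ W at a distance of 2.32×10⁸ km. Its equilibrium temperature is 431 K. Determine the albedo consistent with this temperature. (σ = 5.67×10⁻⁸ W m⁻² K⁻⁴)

A ≈ 0.40

d = 2.32×10⁸ km = 2.32×10¹¹ m.
Flux: S = L/(4πd²) = 8.80×10²⁷/(4π×(2.32×10¹¹)²) = 1.30×10⁴ W m⁻².
From T_eq⁴ = S(1−A)/(4σ): 1−A = 4σT_eq⁴/S.
1−A = 4 × 5.67×10⁻⁸ × (431)⁴ / 1.30×10⁴ = 0.602.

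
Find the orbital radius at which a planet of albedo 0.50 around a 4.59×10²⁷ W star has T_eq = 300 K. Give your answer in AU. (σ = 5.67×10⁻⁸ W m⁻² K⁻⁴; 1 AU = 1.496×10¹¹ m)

d ≈ 2.11 AU

From T_eq⁴ = L(1−A)/(16πσd²): d = √[L(1−A)/(16πσT_eq⁴)].
d = √[4.59×10²⁷ × 0.50 / (16π × 5.67×10⁻⁸ × (300)⁴)] = 3.15×10¹¹ m = 2.11 AU.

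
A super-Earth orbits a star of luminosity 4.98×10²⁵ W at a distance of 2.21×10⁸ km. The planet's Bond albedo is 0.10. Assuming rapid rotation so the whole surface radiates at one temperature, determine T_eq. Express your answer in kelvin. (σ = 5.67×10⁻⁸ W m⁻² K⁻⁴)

T_eq ≈ 134 K

d = 2.21×10⁸ km = 2.21×10¹¹ m.
Flux: S = L/(4πd²) = 4.98×10²⁵/(4π×(2.21×10¹¹)²) = 81.1 W m⁻².
Energy balance: absorbed = emitted ⇒ πR²·S(1−A) = 4πR²·σT_eq⁴, so T_eq⁴ = S(1−A)/(4σ).
T_eq = [81.1 × 0.90 / (4 × 5.67×10⁻⁸)]^(1/4) = (3.22×10⁸)^(1/4) = 134 K.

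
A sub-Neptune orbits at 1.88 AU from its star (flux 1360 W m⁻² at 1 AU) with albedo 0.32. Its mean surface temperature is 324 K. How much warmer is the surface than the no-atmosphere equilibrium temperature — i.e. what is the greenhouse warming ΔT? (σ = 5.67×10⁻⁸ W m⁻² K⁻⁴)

ΔT ≈ 139.7 K

S = 1360/1.88² = 384.8 W m⁻².
T_eq = [S(1−A)/(4σ)]^(1/4) = [384.8×0.68/(4×5.67×10⁻⁸)]^(1/4) = 184.3 K.
ΔT = T_surf − T_eq = 324 − 184.3.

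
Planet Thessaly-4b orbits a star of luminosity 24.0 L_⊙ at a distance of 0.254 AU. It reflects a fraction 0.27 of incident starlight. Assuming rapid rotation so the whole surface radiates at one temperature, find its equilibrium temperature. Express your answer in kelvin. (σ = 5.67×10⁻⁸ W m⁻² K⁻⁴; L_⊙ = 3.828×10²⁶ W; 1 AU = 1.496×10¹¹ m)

T_eq ≈ 1130 K

d = 0.254 AU = 3.80×10¹⁰ m.
L = 24.0 × 3.828×10²⁶ = 9.19×10²⁷ W.
Flux: S = L/(4πd²) = 9.19×10²⁷/(4π×(3.80×10¹⁰)²) = 5.06×10⁵ W m⁻².
Energy balance: absorbed = emitted ⇒ πR²·S(1−A) = 4πR²·σT_eq⁴, so T_eq⁴ = S(1−A)/(4σ).
T_eq = [5.06×10⁵ × 0.73 / (4 × 5.67×10⁻⁸)]^(1/4) = (1.63×10¹²)^(1/4) = 1130 K.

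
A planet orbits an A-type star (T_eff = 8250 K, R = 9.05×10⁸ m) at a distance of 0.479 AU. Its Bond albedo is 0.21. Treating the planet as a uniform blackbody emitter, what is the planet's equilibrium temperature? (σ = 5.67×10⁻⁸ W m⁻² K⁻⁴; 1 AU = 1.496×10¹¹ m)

T_eq ≈ 618 K

d = 0.479 AU = 7.17×10¹⁰ m.
L = 4πR_⋆²σT_⋆⁴ = 4π(9.05×10⁸)² × 5.67×10⁻⁸ × (8250)⁴ = 2.70×10²⁷ W.
S = L/(4πd²) = 4.19×10⁴ W m⁻².
Energy balance: absorbed = emitted ⇒ πR²·S(1−A) = 4πR²·σT_eq⁴, so T_eq⁴ = S(1−A)/(4σ).
T_eq = [4.19×10⁴ × 0.79 / (4 × 5.67×10⁻⁸)]^(1/4) = (1.46×10¹¹)^(1/4) = 618 K.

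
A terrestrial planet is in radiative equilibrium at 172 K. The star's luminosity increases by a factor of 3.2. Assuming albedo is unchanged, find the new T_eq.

T_eq ∝ L^(1/4) · d^(−1/2).
T′ = 172 × 3.2^(1/4) = 230 K.

T_eq ≈ 230 K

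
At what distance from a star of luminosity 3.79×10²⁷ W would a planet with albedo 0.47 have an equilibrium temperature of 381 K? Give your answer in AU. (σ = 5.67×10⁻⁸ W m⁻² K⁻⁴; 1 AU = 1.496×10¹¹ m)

From T_eq⁴ = L(1−A)/(16πσd²): d = √[L(1−A)/(16πσT_eq⁴)].
d = √[3.79×10²⁷ × 0.53 / (16π × 5.67×10⁻⁸ × (381)⁴)] = 1.83×10¹¹ m = 1.22 AU.

d ≈ 1.22 AU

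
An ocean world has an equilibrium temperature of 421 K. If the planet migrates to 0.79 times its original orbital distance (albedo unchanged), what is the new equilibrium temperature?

T_eq ≈ 474 K

T_eq ∝ L^(1/4) · d^(−1/2).
T′ = 421 / 0.79^(1/2) = 474 K.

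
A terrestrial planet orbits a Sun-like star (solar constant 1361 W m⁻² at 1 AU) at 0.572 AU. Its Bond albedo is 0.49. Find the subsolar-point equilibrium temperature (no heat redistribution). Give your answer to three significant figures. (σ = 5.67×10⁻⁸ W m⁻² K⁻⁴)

Flux at 0.572 AU: S = 1361/0.572² = 4160 W m⁻².
At the subsolar point the surface absorbs S(1−A) and emits σT⁴ per unit area — no factor of 4, since only the local patch is in balance.
T = [4160 × 0.51 / 5.67×10⁻⁸]^(1/4) = (3.74×10¹⁰)^(1/4) = 440 K.

T_ss ≈ 440 K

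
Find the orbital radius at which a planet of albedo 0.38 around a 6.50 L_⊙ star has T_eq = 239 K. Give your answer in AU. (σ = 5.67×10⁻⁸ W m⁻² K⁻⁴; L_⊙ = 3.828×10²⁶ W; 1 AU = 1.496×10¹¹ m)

d ≈ 2.72 AU

L = 6.50 × 3.828×10²⁶ = 2.49×10²⁷ W.
From T_eq⁴ = L(1−A)/(16πσd²): d = √[L(1−A)/(16πσT_eq⁴)].
d = √[2.49×10²⁷ × 0.62 / (16π × 5.67×10⁻⁸ × (239)⁴)] = 4.07×10¹¹ m = 2.72 AU.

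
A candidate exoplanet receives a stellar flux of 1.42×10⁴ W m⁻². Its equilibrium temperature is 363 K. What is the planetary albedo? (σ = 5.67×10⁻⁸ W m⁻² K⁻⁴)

From T_eq⁴ = S(1−A)/(4σ): 1−A = 4σT_eq⁴/S.
1−A = 4 × 5.67×10⁻⁸ × (363)⁴ / 1.42×10⁴ = 0.277.

A ≈ 0.72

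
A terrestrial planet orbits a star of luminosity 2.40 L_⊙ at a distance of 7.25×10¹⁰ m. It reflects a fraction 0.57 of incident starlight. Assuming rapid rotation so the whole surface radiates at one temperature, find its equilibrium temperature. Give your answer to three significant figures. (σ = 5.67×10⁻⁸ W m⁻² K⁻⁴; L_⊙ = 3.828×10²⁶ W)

L = 2.40 × 3.828×10²⁶ = 9.19×10²⁶ W.
Flux: S = L/(4πd²) = 9.19×10²⁶/(4π×(7.25×10¹⁰)²) = 1.39×10⁴ W m⁻².
Energy balance: absorbed = emitted ⇒ πR²·S(1−A) = 4πR²·σT_eq⁴, so T_eq⁴ = S(1−A)/(4σ).
T_eq = [1.39×10⁴ × 0.43 / (4 × 5.67×10⁻⁸)]^(1/4) = (2.64×10¹⁰)^(1/4) = 403 K.

T_eq ≈ 403 K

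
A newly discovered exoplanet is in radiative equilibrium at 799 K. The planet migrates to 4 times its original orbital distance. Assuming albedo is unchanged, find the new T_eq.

T_eq ∝ L^(1/4) · d^(−1/2).
T′ = 799 / 4^(1/2) = 400 K.

T_eq ≈ 400 K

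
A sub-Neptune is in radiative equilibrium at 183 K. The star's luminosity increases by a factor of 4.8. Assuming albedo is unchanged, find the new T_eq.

T_eq ≈ 271 K

T_eq ∝ L^(1/4) · d^(−1/2).
T′ = 183 × 4.8^(1/4) = 271 K.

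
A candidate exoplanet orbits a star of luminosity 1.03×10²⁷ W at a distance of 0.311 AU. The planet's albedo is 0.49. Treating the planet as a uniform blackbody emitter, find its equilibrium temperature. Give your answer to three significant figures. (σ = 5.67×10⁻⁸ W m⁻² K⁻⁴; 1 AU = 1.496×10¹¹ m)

T_eq ≈ 540 K

d = 0.311 AU = 4.65×10¹⁰ m.
Flux: S = L/(4πd²) = 1.03×10²⁷/(4π×(4.65×10¹⁰)²) = 3.79×10⁴ W m⁻².
Energy balance: absorbed = emitted ⇒ πR²·S(1−A) = 4πR²·σT_eq⁴, so T_eq⁴ = S(1−A)/(4σ).
T_eq = [3.79×10⁴ × 0.51 / (4 × 5.67×10⁻⁸)]^(1/4) = (8.51×10¹⁰)^(1/4) = 540 K.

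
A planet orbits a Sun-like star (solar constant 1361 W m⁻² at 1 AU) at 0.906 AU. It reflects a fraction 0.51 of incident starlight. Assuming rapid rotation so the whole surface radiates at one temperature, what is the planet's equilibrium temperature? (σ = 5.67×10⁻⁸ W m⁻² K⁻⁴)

Flux at 0.906 AU: S = 1361/0.906² = 1660 W m⁻².
Energy balance: absorbed = emitted ⇒ πR²·S(1−A) = 4πR²·σT_eq⁴, so T_eq⁴ = S(1−A)/(4σ).
T_eq = [1660 × 0.49 / (4 × 5.67×10⁻⁸)]^(1/4) = (3.58×10⁹)^(1/4) = 245 K.

T_eq ≈ 245 K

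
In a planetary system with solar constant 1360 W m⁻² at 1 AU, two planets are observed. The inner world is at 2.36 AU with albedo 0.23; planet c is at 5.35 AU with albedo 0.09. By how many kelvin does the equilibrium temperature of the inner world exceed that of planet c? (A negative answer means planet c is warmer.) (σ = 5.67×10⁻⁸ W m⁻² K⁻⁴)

T_eq = [S₀(1−A)/(4σd²)]^(1/4), so T ∝ (1−A)^(1/4) / √d.
T₁ = [1360×0.77/(4×5.67×10⁻⁸×2.36²)]^(1/4) = 169.68 K.
T₂ = [1360×0.91/(4×5.67×10⁻⁸×5.35²)]^(1/4) = 117.51 K.

ΔT ≈ 52.2 K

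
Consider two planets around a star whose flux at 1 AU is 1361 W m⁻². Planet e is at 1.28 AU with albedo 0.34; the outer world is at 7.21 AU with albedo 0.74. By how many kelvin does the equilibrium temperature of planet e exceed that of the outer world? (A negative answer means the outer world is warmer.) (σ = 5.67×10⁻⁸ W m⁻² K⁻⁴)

T_eq = [S₀(1−A)/(4σd²)]^(1/4), so T ∝ (1−A)^(1/4) / √d.
T₁ = [1361×0.66/(4×5.67×10⁻⁸×1.28²)]^(1/4) = 221.74 K.
T₂ = [1361×0.26/(4×5.67×10⁻⁸×7.21²)]^(1/4) = 74.02 K.

ΔT ≈ 147.7 K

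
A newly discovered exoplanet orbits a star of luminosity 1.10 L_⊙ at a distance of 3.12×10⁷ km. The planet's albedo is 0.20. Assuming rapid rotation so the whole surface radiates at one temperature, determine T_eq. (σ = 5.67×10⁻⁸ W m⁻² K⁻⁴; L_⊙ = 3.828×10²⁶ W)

T_eq ≈ 590 K

d = 3.12×10⁷ km = 3.12×10¹⁰ m.
L = 1.10 × 3.828×10²⁶ = 4.21×10²⁶ W.
Flux: S = L/(4πd²) = 4.21×10²⁶/(4π×(3.12×10¹⁰)²) = 3.44×10⁴ W m⁻².
Energy balance: absorbed = emitted ⇒ πR²·S(1−A) = 4πR²·σT_eq⁴, so T_eq⁴ = S(1−A)/(4σ).
T_eq = [3.44×10⁴ × 0.80 / (4 × 5.67×10⁻⁸)]^(1/4) = (1.21×10¹¹)^(1/4) = 590 K.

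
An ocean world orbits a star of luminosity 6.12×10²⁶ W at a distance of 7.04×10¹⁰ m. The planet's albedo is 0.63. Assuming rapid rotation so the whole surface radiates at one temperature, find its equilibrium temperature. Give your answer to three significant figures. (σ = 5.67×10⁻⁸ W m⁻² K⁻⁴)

Flux: S = L/(4πd²) = 6.12×10²⁶/(4π×(7.04×10¹⁰)²) = 9830 W m⁻².
Energy balance: absorbed = emitted ⇒ πR²·S(1−A) = 4πR²·σT_eq⁴, so T_eq⁴ = S(1−A)/(4σ).
T_eq = [9830 × 0.37 / (4 × 5.67×10⁻⁸)]^(1/4) = (1.60×10¹⁰)^(1/4) = 356 K.

T_eq ≈ 356 K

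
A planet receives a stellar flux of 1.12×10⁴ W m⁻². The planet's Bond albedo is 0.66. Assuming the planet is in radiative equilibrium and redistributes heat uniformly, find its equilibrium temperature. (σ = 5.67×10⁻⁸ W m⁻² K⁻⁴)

T_eq ≈ 360 K

Energy balance: absorbed = emitted ⇒ πR²·S(1−A) = 4πR²·σT_eq⁴, so T_eq⁴ = S(1−A)/(4σ).
T_eq = [1.12×10⁴ × 0.34 / (4 × 5.67×10⁻⁸)]^(1/4) = (1.68×10¹⁰)^(1/4) = 360 K.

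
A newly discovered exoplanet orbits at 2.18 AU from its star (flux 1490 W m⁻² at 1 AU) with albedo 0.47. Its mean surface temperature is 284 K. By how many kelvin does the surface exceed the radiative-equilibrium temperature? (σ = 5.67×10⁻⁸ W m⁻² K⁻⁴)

ΔT ≈ 119.5 K

S = 1490/2.18² = 313.5 W m⁻².
T_eq = [S(1−A)/(4σ)]^(1/4) = [313.5×0.53/(4×5.67×10⁻⁸)]^(1/4) = 164.5 K.
ΔT = T_surf − T_eq = 284 − 164.5.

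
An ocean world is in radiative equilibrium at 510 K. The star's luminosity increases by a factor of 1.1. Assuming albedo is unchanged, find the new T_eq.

T_eq ∝ L^(1/4) · d^(−1/2).
T′ = 510 × 1.1^(1/4) = 522 K.

T_eq ≈ 522 K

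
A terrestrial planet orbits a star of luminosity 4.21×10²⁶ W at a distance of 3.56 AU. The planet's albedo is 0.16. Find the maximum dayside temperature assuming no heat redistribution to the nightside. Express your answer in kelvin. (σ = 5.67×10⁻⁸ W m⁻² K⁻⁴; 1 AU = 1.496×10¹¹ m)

d = 3.56 AU = 5.33×10¹¹ m.
Flux: S = L/(4πd²) = 4.21×10²⁶/(4π×(5.33×10¹¹)²) = 118 W m⁻².
With no redistribution each surface element balances locally: S(1−A) = σT⁴.
T = [118 × 0.84 / 5.67×10⁻⁸]^(1/4) = (1.75×10⁹)^(1/4) = 205 K.

T_ss ≈ 205 K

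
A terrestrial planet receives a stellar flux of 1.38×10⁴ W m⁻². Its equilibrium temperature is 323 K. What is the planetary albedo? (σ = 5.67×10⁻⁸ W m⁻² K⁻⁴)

A ≈ 0.82

From T_eq⁴ = S(1−A)/(4σ): 1−A = 4σT_eq⁴/S.
1−A = 4 × 5.67×10⁻⁸ × (323)⁴ / 1.38×10⁴ = 0.179.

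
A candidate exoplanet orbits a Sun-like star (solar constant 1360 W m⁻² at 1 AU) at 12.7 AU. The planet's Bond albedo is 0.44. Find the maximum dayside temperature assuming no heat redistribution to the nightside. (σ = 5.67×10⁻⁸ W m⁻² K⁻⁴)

Flux at 12.7 AU: S = 1360/12.7² = 8.43 W m⁻².
With no redistribution each surface element balances locally: S(1−A) = σT⁴.
T = [8.43 × 0.56 / 5.67×10⁻⁸]^(1/4) = (8.33×10⁷)^(1/4) = 95.5 K.

T_ss ≈ 95.5 K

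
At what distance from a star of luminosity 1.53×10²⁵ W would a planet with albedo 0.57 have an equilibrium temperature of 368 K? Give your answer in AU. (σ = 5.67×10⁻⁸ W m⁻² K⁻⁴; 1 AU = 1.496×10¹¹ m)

From T_eq⁴ = L(1−A)/(16πσd²): d = √[L(1−A)/(16πσT_eq⁴)].
d = √[1.53×10²⁵ × 0.43 / (16π × 5.67×10⁻⁸ × (368)⁴)] = 1.12×10¹⁰ m = 0.0750 AU.

d ≈ 0.0750 AU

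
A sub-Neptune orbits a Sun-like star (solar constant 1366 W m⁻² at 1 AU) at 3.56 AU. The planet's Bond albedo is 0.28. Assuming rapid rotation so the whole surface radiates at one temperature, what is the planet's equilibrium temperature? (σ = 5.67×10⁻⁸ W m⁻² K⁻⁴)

T_eq ≈ 136 K

Flux at 3.56 AU: S = 1366/3.56² = 108 W m⁻².
Energy balance: absorbed = emitted ⇒ πR²·S(1−A) = 4πR²·σT_eq⁴, so T_eq⁴ = S(1−A)/(4σ).
T_eq = [108 × 0.72 / (4 × 5.67×10⁻⁸)]^(1/4) = (3.42×10⁸)^(1/4) = 136 K.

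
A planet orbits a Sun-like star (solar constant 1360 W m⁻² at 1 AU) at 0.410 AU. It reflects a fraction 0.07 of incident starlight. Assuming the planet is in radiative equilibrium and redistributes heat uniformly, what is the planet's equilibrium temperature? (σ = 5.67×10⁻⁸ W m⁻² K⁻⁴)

T_eq ≈ 427 K

Flux at 0.410 AU: S = 1360/0.410² = 8090 W m⁻².
Energy balance: absorbed = emitted ⇒ πR²·S(1−A) = 4πR²·σT_eq⁴, so T_eq⁴ = S(1−A)/(4σ).
T_eq = [8090 × 0.93 / (4 × 5.67×10⁻⁸)]^(1/4) = (3.32×10¹⁰)^(1/4) = 427 K.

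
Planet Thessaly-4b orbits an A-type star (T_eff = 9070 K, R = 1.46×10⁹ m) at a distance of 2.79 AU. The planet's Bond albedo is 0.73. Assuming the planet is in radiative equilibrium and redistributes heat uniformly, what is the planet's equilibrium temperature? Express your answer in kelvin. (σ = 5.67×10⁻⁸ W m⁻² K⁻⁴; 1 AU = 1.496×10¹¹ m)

T_eq ≈ 273 K

d = 2.79 AU = 4.17×10¹¹ m.
L = 4πR_⋆²σT_⋆⁴ = 4π(1.46×10⁹)² × 5.67×10⁻⁸ × (9070)⁴ = 1.03×10²⁸ W.
S = L/(4πd²) = 4700 W m⁻².
Energy balance: absorbed = emitted ⇒ πR²·S(1−A) = 4πR²·σT_eq⁴, so T_eq⁴ = S(1−A)/(4σ).
T_eq = [4700 × 0.27 / (4 × 5.67×10⁻⁸)]^(1/4) = (5.59×10⁹)^(1/4) = 273 K.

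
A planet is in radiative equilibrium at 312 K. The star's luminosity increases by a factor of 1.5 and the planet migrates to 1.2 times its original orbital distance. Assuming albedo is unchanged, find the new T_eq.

T_eq ∝ L^(1/4) · d^(−1/2).
T′ = 312 × 1.5^(1/4) / 1.2^(1/2) = 315 K.

T_eq ≈ 315 K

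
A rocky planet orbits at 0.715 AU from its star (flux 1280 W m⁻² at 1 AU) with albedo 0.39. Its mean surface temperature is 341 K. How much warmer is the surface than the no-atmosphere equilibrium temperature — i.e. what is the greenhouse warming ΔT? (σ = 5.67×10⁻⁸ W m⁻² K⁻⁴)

ΔT ≈ 54.5 K

S = 1280/0.715² = 2504 W m⁻².
T_eq = [S(1−A)/(4σ)]^(1/4) = [2504×0.61/(4×5.67×10⁻⁸)]^(1/4) = 286.5 K.
ΔT = T_surf − T_eq = 341 − 286.5.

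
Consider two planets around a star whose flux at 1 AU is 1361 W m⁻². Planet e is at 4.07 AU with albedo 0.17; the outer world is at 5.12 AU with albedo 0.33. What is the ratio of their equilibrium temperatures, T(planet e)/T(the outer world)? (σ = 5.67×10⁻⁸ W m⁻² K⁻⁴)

T₁/T₂ ≈ 1.183

T_eq = [S₀(1−A)/(4σd²)]^(1/4), so T ∝ (1−A)^(1/4) / √d.
T₁ = [1361×0.83/(4×5.67×10⁻⁸×4.07²)]^(1/4) = 131.68 K.
T₂ = [1361×0.67/(4×5.67×10⁻⁸×5.12²)]^(1/4) = 111.29 K.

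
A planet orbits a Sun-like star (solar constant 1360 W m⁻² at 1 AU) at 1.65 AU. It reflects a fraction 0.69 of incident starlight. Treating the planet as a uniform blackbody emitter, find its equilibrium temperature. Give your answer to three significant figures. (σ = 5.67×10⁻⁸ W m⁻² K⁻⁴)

T_eq ≈ 162 K

Flux at 1.65 AU: S = 1360/1.65² = 500 W m⁻².
Energy balance: absorbed = emitted ⇒ πR²·S(1−A) = 4πR²·σT_eq⁴, so T_eq⁴ = S(1−A)/(4σ).
T_eq = [500 × 0.31 / (4 × 5.67×10⁻⁸)]^(1/4) = (6.83×10⁸)^(1/4) = 162 K.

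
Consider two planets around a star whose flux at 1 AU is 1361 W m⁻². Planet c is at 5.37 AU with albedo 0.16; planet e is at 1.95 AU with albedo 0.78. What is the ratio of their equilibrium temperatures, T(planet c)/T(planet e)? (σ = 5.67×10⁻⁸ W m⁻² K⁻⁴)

T_eq = [S₀(1−A)/(4σd²)]^(1/4), so T ∝ (1−A)^(1/4) / √d.
T₁ = [1361×0.84/(4×5.67×10⁻⁸×5.37²)]^(1/4) = 114.98 K.
T₂ = [1361×0.22/(4×5.67×10⁻⁸×1.95²)]^(1/4) = 136.50 K.

T₁/T₂ ≈ 0.842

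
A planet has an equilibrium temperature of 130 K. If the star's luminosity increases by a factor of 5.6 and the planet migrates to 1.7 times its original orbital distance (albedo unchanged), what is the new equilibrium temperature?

T_eq ∝ L^(1/4) · d^(−1/2).
T′ = 130 × 5.6^(1/4) / 1.7^(1/2) = 153 K.

T_eq ≈ 153 K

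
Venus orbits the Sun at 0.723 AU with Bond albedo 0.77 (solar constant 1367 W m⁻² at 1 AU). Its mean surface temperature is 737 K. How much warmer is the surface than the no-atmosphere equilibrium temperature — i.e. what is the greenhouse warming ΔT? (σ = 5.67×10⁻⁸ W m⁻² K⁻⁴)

S = 1367/0.723² = 2615 W m⁻².
T_eq = [S(1−A)/(4σ)]^(1/4) = [2615×0.23/(4×5.67×10⁻⁸)]^(1/4) = 226.9 K.
ΔT = T_surf − T_eq = 737 − 226.9.

ΔT ≈ 510.1 K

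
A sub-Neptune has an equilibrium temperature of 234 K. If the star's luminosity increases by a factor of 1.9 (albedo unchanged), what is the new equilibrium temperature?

T_eq ∝ L^(1/4) · d^(−1/2).
T′ = 234 × 1.9^(1/4) = 275 K.

T_eq ≈ 275 K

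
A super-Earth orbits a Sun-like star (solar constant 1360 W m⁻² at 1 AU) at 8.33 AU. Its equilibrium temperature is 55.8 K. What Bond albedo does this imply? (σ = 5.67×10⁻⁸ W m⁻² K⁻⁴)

Flux at 8.33 AU: S = 1360/8.33² = 19.6 W m⁻².
From T_eq⁴ = S(1−A)/(4σ): 1−A = 4σT_eq⁴/S.
1−A = 4 × 5.67×10⁻⁸ × (55.8)⁴ / 19.6 = 0.112.

A ≈ 0.89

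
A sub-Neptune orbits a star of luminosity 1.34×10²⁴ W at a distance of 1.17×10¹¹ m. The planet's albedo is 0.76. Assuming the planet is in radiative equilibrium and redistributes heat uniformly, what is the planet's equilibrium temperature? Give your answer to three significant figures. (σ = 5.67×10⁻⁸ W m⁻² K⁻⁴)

Flux: S = L/(4πd²) = 1.34×10²⁴/(4π×(1.17×10¹¹)²) = 7.79 W m⁻².
Energy balance: absorbed = emitted ⇒ πR²·S(1−A) = 4πR²·σT_eq⁴, so T_eq⁴ = S(1−A)/(4σ).
T_eq = [7.79 × 0.24 / (4 × 5.67×10⁻⁸)]^(1/4) = (8.24×10⁶)^(1/4) = 53.6 K.

T_eq ≈ 53.6 K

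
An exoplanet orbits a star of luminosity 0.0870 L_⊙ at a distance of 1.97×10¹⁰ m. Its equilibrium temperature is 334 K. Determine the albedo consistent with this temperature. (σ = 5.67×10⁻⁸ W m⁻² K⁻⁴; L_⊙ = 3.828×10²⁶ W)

A ≈ 0.59

L = 0.0870 × 3.828×10²⁶ = 3.33×10²⁵ W.
Flux: S = L/(4πd²) = 3.33×10²⁵/(4π×(1.97×10¹⁰)²) = 6830 W m⁻².
From T_eq⁴ = S(1−A)/(4σ): 1−A = 4σT_eq⁴/S.
1−A = 4 × 5.67×10⁻⁸ × (334)⁴ / 6830 = 0.413.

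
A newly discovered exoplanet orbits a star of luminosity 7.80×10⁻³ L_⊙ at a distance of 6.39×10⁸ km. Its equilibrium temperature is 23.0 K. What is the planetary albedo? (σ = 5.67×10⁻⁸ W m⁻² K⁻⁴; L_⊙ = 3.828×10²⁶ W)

A ≈ 0.89

d = 6.39×10⁸ km = 6.39×10¹¹ m.
L = 7.80×10⁻³ × 3.828×10²⁶ = 2.99×10²⁴ W.
Flux: S = L/(4πd²) = 2.99×10²⁴/(4π×(6.39×10¹¹)²) = 0.582 W m⁻².
From T_eq⁴ = S(1−A)/(4σ): 1−A = 4σT_eq⁴/S.
1−A = 4 × 5.67×10⁻⁸ × (23.0)⁴ / 0.582 = 0.109.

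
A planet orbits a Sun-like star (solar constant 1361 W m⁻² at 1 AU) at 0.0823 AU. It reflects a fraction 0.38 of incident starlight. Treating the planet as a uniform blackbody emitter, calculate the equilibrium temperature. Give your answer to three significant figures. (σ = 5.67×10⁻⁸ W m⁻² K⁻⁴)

Flux at 0.0823 AU: S = 1361/0.0823² = 2.01×10⁵ W m⁻².
Energy balance: absorbed = emitted ⇒ πR²·S(1−A) = 4πR²·σT_eq⁴, so T_eq⁴ = S(1−A)/(4σ).
T_eq = [2.01×10⁵ × 0.62 / (4 × 5.67×10⁻⁸)]^(1/4) = (5.49×10¹¹)^(1/4) = 861 K.

T_eq ≈ 861 K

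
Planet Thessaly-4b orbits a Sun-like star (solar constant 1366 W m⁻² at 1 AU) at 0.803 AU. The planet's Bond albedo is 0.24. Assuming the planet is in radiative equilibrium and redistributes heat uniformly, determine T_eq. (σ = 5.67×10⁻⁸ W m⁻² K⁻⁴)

Flux at 0.803 AU: S = 1366/0.803² = 2120 W m⁻².
Energy balance: absorbed = emitted ⇒ πR²·S(1−A) = 4πR²·σT_eq⁴, so T_eq⁴ = S(1−A)/(4σ).
T_eq = [2120 × 0.76 / (4 × 5.67×10⁻⁸)]^(1/4) = (7.10×10⁹)^(1/4) = 290 K.

T_eq ≈ 290 K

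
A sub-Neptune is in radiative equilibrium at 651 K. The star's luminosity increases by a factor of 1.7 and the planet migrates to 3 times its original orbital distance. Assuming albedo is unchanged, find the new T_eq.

T_eq ∝ L^(1/4) · d^(−1/2).
T′ = 651 × 1.7^(1/4) / 3^(1/2) = 429 K.

T_eq ≈ 429 K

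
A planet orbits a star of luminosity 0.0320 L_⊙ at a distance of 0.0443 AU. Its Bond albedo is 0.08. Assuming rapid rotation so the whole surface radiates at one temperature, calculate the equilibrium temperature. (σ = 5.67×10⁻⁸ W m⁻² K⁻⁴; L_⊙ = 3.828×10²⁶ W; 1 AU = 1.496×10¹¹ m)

d = 0.0443 AU = 6.63×10⁹ m.
L = 0.0320 × 3.828×10²⁶ = 1.22×10²⁵ W.
Flux: S = L/(4πd²) = 1.22×10²⁵/(4π×(6.63×10⁹)²) = 2.22×10⁴ W m⁻².
Energy balance: absorbed = emitted ⇒ πR²·S(1−A) = 4πR²·σT_eq⁴, so T_eq⁴ = S(1−A)/(4σ).
T_eq = [2.22×10⁴ × 0.92 / (4 × 5.67×10⁻⁸)]^(1/4) = (9.00×10¹⁰)^(1/4) = 548 K.

T_eq ≈ 548 K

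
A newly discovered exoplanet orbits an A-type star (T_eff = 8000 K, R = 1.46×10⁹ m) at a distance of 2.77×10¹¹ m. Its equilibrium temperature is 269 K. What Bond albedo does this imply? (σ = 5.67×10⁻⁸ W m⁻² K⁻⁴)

A ≈ 0.82

L = 4πR_⋆²σT_⋆⁴ = 4π(1.46×10⁹)² × 5.67×10⁻⁸ × (8000)⁴ = 6.22×10²⁷ W.
S = L/(4πd²) = 6450 W m⁻².
From T_eq⁴ = S(1−A)/(4σ): 1−A = 4σT_eq⁴/S.
1−A = 4 × 5.67×10⁻⁸ × (269)⁴ / 6450 = 0.184.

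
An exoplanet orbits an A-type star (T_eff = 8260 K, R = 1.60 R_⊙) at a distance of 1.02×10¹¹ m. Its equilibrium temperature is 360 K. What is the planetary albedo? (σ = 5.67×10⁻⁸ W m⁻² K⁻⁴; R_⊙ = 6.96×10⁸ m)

R_⋆ = 1.60 × 6.96×10⁸ = 1.11×10⁹ m.
L = 4πR_⋆²σT_⋆⁴ = 4π(1.11×10⁹)² × 5.67×10⁻⁸ × (8260)⁴ = 4.11×10²⁷ W.
S = L/(4πd²) = 3.15×10⁴ W m⁻².
From T_eq⁴ = S(1−A)/(4σ): 1−A = 4σT_eq⁴/S.
1−A = 4 × 5.67×10⁻⁸ × (360)⁴ / 3.15×10⁴ = 0.121.

A ≈ 0.88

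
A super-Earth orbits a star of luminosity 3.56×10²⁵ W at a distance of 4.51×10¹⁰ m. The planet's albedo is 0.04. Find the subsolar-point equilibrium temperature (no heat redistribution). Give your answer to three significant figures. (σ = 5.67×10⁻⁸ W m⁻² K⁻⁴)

T_ss ≈ 392 K

Flux: S = L/(4πd²) = 3.56×10²⁵/(4π×(4.51×10¹⁰)²) = 1390 W m⁻².
At the subsolar point the surface absorbs S(1−A) and emits σT⁴ per unit area — no factor of 4, since only the local patch is in balance.
T = [1390 × 0.96 / 5.67×10⁻⁸]^(1/4) = (2.36×10¹⁰)^(1/4) = 392 K.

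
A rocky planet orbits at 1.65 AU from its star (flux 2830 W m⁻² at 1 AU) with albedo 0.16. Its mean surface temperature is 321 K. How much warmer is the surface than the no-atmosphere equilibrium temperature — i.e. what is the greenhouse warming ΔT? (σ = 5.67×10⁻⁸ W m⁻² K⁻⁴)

ΔT ≈ 71.9 K

S = 2830/1.65² = 1039 W m⁻².
T_eq = [S(1−A)/(4σ)]^(1/4) = [1039×0.84/(4×5.67×10⁻⁸)]^(1/4) = 249.1 K.
ΔT = T_surf − T_eq = 321 − 249.1.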